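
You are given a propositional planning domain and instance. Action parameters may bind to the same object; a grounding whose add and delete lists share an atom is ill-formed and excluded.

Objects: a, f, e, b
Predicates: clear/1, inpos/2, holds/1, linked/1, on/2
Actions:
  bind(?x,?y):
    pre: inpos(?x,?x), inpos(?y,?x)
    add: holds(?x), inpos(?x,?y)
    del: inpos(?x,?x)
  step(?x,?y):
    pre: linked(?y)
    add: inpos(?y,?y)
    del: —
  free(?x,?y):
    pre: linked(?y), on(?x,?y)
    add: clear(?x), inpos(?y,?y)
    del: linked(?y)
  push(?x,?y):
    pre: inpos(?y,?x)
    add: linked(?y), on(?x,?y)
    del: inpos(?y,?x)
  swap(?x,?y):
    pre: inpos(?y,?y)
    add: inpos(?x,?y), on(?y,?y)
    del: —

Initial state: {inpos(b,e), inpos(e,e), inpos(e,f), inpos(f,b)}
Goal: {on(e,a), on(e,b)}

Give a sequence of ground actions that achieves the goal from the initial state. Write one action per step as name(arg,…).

push(e,b); swap(a,e); push(e,a)

1. push(e,b)  →  {inpos(e,e), inpos(e,f), inpos(f,b), linked(b), on(e,b)}
2. swap(a,e)  →  {inpos(a,e), inpos(e,e), inpos(e,f), inpos(f,b), linked(b), on(e,b), on(e,e)}
3. push(e,a)  →  {inpos(e,e), inpos(e,f), inpos(f,b), linked(a), linked(b), on(e,a), on(e,b), on(e,e)}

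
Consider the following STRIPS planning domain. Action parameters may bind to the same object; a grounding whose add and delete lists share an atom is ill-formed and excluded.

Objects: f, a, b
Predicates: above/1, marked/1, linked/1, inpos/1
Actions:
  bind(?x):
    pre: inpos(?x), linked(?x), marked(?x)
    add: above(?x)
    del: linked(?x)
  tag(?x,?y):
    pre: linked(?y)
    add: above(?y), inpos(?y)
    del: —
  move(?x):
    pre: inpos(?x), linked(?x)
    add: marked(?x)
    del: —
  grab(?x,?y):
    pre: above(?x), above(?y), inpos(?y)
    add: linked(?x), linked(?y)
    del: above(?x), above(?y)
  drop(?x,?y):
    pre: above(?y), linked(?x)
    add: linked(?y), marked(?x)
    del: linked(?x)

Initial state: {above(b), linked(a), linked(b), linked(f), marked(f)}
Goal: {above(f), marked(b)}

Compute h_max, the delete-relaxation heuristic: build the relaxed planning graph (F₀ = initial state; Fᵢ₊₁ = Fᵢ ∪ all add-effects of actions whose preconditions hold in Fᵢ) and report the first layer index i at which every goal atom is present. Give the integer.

F0 = init (5 atoms)
F1 = F0 ∪ {above(a), above(f), inpos(a), inpos(b), inpos(f), marked(a)}  (11 atoms)
F2 = F1 ∪ {marked(b)}  (12 atoms)
goal ⊆ F2  ⇒  h_max = 2

2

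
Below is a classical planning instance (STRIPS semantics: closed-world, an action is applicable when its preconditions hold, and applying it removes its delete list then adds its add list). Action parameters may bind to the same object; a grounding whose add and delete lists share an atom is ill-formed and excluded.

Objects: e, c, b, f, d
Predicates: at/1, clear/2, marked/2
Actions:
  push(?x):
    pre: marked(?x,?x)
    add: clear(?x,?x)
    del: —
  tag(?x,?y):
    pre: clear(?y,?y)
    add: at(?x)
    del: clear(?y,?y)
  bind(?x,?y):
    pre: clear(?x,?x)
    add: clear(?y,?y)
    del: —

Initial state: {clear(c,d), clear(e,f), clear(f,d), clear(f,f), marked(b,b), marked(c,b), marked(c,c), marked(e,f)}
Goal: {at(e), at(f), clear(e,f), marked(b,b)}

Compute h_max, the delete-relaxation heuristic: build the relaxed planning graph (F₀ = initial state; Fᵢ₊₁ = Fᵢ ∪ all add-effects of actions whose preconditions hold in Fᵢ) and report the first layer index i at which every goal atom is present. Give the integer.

F0 = init (8 atoms)
F1 = F0 ∪ {at(b), at(c), at(d), at(e), at(f), clear(b,b), clear(c,c), clear(d,d), clear(e,e)}  (17 atoms)
goal ⊆ F1  ⇒  h_max = 1

1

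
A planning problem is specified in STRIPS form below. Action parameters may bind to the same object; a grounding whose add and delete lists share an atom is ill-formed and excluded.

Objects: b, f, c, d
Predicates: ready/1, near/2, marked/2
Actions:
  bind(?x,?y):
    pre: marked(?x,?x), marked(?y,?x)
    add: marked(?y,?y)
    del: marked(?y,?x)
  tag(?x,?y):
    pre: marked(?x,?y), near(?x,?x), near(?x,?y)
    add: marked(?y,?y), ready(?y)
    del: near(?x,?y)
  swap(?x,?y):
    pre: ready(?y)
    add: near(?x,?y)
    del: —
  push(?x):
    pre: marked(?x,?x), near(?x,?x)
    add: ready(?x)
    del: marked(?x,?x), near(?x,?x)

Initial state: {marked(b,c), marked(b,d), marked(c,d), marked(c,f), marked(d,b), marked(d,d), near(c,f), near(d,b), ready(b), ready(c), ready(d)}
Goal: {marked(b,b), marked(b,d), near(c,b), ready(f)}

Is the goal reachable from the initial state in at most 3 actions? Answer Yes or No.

1. bind(d,c)  →  {marked(b,c), marked(b,d), marked(c,c), marked(c,f), marked(d,b), marked(d,d), near(c,f), near(d,b), ready(b), ready(c), ready(d)}
2. bind(c,b)  →  {marked(b,b), marked(b,d), marked(c,c), marked(c,f), marked(d,b), marked(d,d), near(c,f), near(d,b), ready(b), ready(c), ready(d)}
3. swap(c,b)  →  {marked(b,b), marked(b,d), marked(c,c), marked(c,f), marked(d,b), marked(d,d), near(c,b), near(c,f), near(d,b), ready(b), ready(c), ready(d)}
4. swap(c,c)  →  {marked(b,b), marked(b,d), marked(c,c), marked(c,f), marked(d,b), marked(d,d), near(c,b), near(c,c), near(c,f), near(d,b), ready(b), ready(c), ready(d)}
5. tag(c,f)  →  {marked(b,b), marked(b,d), marked(c,c), marked(c,f), marked(d,b), marked(d,d), marked(f,f), near(c,b), near(c,c), near(d,b), ready(b), ready(c), ready(d), ready(f)}
optimal plan length = 5; 5 > 3

No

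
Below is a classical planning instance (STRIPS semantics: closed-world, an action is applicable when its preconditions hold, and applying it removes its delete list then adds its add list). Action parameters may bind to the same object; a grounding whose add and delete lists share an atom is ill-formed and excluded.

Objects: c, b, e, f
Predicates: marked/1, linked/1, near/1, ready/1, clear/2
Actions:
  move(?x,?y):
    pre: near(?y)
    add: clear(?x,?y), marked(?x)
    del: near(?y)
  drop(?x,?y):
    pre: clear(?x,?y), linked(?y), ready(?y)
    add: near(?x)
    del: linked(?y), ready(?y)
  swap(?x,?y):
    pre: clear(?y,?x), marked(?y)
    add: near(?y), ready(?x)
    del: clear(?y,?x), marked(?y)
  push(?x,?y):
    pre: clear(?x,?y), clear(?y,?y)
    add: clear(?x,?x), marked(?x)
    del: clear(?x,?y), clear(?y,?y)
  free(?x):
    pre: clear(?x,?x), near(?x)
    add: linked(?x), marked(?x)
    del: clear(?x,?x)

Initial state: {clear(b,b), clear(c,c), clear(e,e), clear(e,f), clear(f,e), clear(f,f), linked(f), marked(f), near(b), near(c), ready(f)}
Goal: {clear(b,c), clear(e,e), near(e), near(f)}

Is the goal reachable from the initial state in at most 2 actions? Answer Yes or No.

1. move(b,c)  →  {clear(b,b), clear(b,c), clear(c,c), clear(e,e), clear(e,f), clear(f,e), clear(f,f), linked(f), marked(b), marked(f), near(b), ready(f)}
2. drop(e,f)  →  {clear(b,b), clear(b,c), clear(c,c), clear(e,e), clear(e,f), clear(f,e), clear(f,f), marked(b), marked(f), near(b), near(e)}
3. swap(e,f)  →  {clear(b,b), clear(b,c), clear(c,c), clear(e,e), clear(e,f), clear(f,f), marked(b), near(b), near(e), near(f), ready(e)}
optimal plan length = 3; 3 > 2

No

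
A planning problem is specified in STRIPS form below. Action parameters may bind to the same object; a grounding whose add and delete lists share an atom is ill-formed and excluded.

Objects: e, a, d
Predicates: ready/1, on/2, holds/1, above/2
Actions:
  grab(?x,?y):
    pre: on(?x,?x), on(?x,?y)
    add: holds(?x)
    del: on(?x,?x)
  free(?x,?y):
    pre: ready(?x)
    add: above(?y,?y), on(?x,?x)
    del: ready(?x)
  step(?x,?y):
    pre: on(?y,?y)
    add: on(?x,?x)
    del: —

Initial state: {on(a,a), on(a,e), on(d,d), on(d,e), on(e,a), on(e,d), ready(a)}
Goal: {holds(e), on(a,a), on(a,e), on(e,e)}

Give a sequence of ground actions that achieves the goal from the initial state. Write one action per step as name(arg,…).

1. step(e,a)  →  {on(a,a), on(a,e), on(d,d), on(d,e), on(e,a), on(e,d), on(e,e), ready(a)}
2. grab(e,e)  →  {holds(e), on(a,a), on(a,e), on(d,d), on(d,e), on(e,a), on(e,d), ready(a)}
3. step(e,a)  →  {holds(e), on(a,a), on(a,e), on(d,d), on(d,e), on(e,a), on(e,d), on(e,e), ready(a)}

step(e,a); grab(e,e); step(e,a)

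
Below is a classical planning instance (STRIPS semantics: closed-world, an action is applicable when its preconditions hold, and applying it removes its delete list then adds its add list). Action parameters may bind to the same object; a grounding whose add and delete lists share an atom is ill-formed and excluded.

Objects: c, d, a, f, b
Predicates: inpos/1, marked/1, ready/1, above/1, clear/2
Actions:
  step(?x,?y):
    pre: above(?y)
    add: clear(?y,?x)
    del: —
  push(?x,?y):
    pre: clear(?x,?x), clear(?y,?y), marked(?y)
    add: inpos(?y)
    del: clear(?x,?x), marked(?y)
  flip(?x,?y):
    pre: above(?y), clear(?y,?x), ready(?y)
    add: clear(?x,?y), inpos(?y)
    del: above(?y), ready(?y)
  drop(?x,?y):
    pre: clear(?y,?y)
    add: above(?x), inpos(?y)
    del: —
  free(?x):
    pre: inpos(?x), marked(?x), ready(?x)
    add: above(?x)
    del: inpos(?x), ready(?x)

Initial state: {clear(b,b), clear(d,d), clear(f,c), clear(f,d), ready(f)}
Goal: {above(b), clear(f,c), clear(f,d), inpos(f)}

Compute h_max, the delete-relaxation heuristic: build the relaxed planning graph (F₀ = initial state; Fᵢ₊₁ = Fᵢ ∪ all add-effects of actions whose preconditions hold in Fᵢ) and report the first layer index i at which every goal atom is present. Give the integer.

2

F0 = init (5 atoms)
F1 = F0 ∪ {above(a), above(b), above(c), above(d), above(f), inpos(b), inpos(d)}  (12 atoms)
F2 = F1 ∪ {clear(a,a), clear(a,b), clear(a,c), clear(a,d), clear(a,f), clear(b,a), clear(b,c), clear(b,d), clear(b,f), clear(c,a), clear(c,b), clear(c,c), clear(c,d), clear(c,f), clear(d,a), clear(d,b), clear(d,c), clear(d,f), clear(f,a), clear(f,b), clear(f,f), inpos(f)}  (34 atoms)
goal ⊆ F2  ⇒  h_max = 2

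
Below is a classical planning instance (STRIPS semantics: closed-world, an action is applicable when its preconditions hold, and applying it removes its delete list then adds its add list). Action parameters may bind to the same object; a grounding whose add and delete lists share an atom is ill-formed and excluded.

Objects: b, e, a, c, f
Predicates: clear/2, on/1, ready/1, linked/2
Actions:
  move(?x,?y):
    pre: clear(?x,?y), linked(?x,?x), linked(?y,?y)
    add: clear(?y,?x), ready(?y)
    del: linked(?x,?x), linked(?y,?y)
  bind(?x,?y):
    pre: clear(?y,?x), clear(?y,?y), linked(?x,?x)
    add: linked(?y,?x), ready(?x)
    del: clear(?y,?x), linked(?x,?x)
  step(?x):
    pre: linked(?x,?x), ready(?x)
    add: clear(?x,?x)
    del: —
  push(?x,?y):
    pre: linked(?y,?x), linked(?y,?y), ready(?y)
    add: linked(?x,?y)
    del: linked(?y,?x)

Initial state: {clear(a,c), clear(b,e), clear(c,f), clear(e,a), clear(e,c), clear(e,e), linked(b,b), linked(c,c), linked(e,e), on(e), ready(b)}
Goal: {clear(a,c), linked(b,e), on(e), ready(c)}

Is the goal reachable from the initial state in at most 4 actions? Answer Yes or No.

Yes

1. bind(c,e)  →  {clear(a,c), clear(b,e), clear(c,f), clear(e,a), clear(e,e), linked(b,b), linked(e,c), linked(e,e), on(e), ready(b), ready(c)}
2. step(b)  →  {clear(a,c), clear(b,b), clear(b,e), clear(c,f), clear(e,a), clear(e,e), linked(b,b), linked(e,c), linked(e,e), on(e), ready(b), ready(c)}
3. bind(e,b)  →  {clear(a,c), clear(b,b), clear(c,f), clear(e,a), clear(e,e), linked(b,b), linked(b,e), linked(e,c), on(e), ready(b), ready(c), ready(e)}
optimal plan length = 3; 3 ≤ 4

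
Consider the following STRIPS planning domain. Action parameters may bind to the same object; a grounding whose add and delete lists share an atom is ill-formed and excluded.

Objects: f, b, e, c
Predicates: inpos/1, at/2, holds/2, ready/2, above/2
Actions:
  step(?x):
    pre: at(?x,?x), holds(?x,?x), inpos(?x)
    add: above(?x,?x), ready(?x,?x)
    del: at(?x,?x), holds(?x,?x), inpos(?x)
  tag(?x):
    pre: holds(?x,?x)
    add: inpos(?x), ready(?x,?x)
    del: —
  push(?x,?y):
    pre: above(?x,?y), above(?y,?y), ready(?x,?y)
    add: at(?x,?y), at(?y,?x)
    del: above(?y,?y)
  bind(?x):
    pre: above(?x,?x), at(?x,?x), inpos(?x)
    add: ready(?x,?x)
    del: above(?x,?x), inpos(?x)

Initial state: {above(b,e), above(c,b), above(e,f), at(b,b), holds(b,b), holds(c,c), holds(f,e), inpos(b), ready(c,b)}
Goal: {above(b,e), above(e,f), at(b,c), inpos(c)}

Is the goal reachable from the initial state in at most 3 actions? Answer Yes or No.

1. step(b)  →  {above(b,b), above(b,e), above(c,b), above(e,f), holds(c,c), holds(f,e), ready(b,b), ready(c,b)}
2. tag(c)  →  {above(b,b), above(b,e), above(c,b), above(e,f), holds(c,c), holds(f,e), inpos(c), ready(b,b), ready(c,b), ready(c,c)}
3. push(c,b)  →  {above(b,e), above(c,b), above(e,f), at(b,c), at(c,b), holds(c,c), holds(f,e), inpos(c), ready(b,b), ready(c,b), ready(c,c)}
optimal plan length = 3; 3 ≤ 3

Yes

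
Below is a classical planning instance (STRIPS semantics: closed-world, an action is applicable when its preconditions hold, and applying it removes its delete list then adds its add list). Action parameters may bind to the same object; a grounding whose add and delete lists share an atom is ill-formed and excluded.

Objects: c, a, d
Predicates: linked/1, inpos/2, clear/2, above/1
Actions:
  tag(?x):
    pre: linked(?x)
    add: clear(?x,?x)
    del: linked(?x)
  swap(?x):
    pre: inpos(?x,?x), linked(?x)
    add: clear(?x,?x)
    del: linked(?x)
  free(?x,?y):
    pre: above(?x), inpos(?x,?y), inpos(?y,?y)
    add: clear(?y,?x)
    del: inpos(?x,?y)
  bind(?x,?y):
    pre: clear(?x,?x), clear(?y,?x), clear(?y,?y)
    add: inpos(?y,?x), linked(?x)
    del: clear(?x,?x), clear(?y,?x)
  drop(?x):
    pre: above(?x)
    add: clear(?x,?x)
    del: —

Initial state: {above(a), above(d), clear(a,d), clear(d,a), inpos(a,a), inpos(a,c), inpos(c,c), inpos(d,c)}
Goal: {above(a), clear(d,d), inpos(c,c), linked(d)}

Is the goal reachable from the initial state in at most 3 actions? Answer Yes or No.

1. drop(d)  →  {above(a), above(d), clear(a,d), clear(d,a), clear(d,d), inpos(a,a), inpos(a,c), inpos(c,c), inpos(d,c)}
2. bind(d,d)  →  {above(a), above(d), clear(a,d), clear(d,a), inpos(a,a), inpos(a,c), inpos(c,c), inpos(d,c), inpos(d,d), linked(d)}
3. free(d,d)  →  {above(a), above(d), clear(a,d), clear(d,a), clear(d,d), inpos(a,a), inpos(a,c), inpos(c,c), inpos(d,c), linked(d)}
optimal plan length = 3; 3 ≤ 3

Yes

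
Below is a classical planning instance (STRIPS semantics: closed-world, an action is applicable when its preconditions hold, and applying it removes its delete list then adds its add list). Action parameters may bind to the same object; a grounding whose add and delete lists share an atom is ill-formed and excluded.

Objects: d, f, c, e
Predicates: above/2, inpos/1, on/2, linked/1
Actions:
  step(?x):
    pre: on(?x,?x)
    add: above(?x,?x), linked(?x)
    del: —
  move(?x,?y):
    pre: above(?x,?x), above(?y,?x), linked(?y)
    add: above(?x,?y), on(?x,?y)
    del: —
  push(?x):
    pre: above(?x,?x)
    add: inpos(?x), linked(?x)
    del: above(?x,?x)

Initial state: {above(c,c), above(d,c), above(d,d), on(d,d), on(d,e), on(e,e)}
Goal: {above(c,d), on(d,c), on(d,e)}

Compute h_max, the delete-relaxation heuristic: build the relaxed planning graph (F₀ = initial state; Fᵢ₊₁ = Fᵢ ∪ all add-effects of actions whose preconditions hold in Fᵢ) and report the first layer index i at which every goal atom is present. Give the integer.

F0 = init (6 atoms)
F1 = F0 ∪ {above(e,e), inpos(c), inpos(d), linked(c), linked(d), linked(e)}  (12 atoms)
F2 = F1 ∪ {above(c,d), inpos(e), on(c,c), on(c,d)}  (16 atoms)
F3 = F2 ∪ {on(d,c)}  (17 atoms)
goal ⊆ F3  ⇒  h_max = 3

3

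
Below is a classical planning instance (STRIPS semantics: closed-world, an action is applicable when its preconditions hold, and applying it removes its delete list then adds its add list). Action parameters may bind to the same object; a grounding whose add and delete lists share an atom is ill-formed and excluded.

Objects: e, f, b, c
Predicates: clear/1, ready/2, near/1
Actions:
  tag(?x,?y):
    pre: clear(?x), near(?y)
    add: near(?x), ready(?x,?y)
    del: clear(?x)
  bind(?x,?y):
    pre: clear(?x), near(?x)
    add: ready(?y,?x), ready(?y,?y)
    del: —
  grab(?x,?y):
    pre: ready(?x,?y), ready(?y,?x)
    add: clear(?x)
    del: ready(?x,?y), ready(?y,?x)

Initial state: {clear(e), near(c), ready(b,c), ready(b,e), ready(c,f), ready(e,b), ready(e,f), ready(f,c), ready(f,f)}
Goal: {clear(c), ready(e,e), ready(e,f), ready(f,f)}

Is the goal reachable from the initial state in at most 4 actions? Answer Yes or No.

Yes

1. grab(c,f)  →  {clear(c), clear(e), near(c), ready(b,c), ready(b,e), ready(e,b), ready(e,f), ready(f,f)}
2. bind(c,e)  →  {clear(c), clear(e), near(c), ready(b,c), ready(b,e), ready(e,b), ready(e,c), ready(e,e), ready(e,f), ready(f,f)}
optimal plan length = 2; 2 ≤ 4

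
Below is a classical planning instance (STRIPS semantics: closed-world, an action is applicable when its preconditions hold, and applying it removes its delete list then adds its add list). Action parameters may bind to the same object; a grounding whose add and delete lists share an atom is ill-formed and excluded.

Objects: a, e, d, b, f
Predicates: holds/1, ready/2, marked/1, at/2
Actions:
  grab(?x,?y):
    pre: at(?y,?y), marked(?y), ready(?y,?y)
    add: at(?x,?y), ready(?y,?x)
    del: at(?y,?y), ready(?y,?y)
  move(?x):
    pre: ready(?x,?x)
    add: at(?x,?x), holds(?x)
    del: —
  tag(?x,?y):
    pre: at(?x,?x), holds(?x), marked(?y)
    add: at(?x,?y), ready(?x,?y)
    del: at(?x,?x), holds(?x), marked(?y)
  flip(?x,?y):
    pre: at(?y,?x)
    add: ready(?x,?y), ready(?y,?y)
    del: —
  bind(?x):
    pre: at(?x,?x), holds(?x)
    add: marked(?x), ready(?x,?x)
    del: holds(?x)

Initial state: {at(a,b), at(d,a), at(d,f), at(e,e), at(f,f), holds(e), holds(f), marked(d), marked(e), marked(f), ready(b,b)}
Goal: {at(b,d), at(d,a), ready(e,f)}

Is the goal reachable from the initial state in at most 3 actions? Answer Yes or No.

1. move(b)  →  {at(a,b), at(b,b), at(d,a), at(d,f), at(e,e), at(f,f), holds(b), holds(e), holds(f), marked(d), marked(e), marked(f), ready(b,b)}
2. tag(e,f)  →  {at(a,b), at(b,b), at(d,a), at(d,f), at(e,f), at(f,f), holds(b), holds(f), marked(d), marked(e), ready(b,b), ready(e,f)}
3. tag(b,d)  →  {at(a,b), at(b,d), at(d,a), at(d,f), at(e,f), at(f,f), holds(f), marked(e), ready(b,b), ready(b,d), ready(e,f)}
optimal plan length = 3; 3 ≤ 3

Yes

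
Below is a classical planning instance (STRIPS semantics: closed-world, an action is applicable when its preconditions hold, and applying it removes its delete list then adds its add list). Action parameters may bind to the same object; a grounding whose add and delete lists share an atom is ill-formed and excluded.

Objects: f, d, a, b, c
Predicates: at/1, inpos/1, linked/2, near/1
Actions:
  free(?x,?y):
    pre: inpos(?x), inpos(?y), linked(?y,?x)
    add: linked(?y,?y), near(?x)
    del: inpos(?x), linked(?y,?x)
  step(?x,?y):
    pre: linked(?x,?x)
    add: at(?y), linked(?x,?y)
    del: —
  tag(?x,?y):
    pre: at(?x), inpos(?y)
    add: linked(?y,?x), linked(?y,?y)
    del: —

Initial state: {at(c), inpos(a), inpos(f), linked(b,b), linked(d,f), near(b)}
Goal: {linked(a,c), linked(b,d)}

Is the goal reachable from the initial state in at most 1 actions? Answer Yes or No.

No

1. step(b,d)  →  {at(c), at(d), inpos(a), inpos(f), linked(b,b), linked(b,d), linked(d,f), near(b)}
2. tag(c,a)  →  {at(c), at(d), inpos(a), inpos(f), linked(a,a), linked(a,c), linked(b,b), linked(b,d), linked(d,f), near(b)}
optimal plan length = 2; 2 > 1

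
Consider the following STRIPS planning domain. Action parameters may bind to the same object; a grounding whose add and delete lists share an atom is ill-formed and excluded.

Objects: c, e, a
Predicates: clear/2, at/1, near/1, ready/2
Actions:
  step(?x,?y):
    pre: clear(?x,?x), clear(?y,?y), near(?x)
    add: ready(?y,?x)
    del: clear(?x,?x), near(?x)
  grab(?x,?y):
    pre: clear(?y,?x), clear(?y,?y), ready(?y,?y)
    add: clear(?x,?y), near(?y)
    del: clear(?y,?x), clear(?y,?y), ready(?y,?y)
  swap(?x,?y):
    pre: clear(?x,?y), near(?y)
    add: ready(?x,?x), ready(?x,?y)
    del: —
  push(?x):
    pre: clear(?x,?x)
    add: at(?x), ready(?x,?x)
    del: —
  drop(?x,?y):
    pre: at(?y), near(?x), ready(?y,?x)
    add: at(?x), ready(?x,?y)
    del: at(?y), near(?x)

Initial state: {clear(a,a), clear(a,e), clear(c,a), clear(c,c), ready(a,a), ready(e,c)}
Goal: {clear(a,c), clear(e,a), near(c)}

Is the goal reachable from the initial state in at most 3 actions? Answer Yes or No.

Yes

1. grab(e,a)  →  {clear(c,a), clear(c,c), clear(e,a), near(a), ready(e,c)}
2. swap(c,a)  →  {clear(c,a), clear(c,c), clear(e,a), near(a), ready(c,a), ready(c,c), ready(e,c)}
3. grab(a,c)  →  {clear(a,c), clear(e,a), near(a), near(c), ready(c,a), ready(e,c)}
optimal plan length = 3; 3 ≤ 3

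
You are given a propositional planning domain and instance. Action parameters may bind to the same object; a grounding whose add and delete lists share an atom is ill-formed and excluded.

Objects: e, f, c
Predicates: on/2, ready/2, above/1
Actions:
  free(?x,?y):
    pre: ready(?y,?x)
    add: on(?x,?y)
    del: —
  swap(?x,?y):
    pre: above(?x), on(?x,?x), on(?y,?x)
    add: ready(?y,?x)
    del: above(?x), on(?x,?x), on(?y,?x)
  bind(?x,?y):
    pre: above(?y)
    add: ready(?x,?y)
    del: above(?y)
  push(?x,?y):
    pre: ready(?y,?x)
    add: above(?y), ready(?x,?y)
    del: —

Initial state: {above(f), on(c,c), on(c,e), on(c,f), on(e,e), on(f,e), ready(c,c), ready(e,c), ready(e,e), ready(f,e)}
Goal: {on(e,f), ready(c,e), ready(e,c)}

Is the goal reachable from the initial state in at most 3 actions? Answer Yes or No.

Yes

1. free(e,f)  →  {above(f), on(c,c), on(c,e), on(c,f), on(e,e), on(e,f), on(f,e), ready(c,c), ready(e,c), ready(e,e), ready(f,e)}
2. push(c,e)  →  {above(e), above(f), on(c,c), on(c,e), on(c,f), on(e,e), on(e,f), on(f,e), ready(c,c), ready(c,e), ready(e,c), ready(e,e), ready(f,e)}
optimal plan length = 2; 2 ≤ 3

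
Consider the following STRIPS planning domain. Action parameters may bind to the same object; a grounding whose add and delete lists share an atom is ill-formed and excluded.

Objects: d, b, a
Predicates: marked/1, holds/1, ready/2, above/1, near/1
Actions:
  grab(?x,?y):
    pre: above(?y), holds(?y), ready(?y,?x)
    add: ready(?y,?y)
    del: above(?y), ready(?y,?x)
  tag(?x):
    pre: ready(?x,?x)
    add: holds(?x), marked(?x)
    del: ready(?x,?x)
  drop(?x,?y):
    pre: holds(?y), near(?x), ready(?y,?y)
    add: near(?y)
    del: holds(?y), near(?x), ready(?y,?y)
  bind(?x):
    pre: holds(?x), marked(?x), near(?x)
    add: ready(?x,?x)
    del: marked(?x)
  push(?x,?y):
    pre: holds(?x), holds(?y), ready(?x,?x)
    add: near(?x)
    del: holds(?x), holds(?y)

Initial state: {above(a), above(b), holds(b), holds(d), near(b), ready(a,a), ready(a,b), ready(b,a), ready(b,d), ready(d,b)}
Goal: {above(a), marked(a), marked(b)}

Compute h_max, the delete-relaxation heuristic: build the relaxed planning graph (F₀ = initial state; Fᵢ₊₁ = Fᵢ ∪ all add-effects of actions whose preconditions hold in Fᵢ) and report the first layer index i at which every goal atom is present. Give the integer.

F0 = init (10 atoms)
F1 = F0 ∪ {holds(a), marked(a), ready(b,b)}  (13 atoms)
F2 = F1 ∪ {marked(b), near(a)}  (15 atoms)
goal ⊆ F2  ⇒  h_max = 2

2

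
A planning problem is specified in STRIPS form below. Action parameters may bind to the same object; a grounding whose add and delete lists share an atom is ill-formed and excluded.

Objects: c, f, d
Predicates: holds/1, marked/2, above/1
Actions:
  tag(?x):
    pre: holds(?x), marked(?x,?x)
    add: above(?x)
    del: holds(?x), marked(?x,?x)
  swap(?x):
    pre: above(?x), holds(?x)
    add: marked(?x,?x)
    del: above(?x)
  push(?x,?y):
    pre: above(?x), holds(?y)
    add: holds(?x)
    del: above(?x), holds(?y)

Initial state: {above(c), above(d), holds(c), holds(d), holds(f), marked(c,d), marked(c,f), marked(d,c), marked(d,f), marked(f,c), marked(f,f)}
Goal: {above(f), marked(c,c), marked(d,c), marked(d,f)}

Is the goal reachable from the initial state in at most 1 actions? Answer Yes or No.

1. tag(f)  →  {above(c), above(d), above(f), holds(c), holds(d), marked(c,d), marked(c,f), marked(d,c), marked(d,f), marked(f,c)}
2. swap(c)  →  {above(d), above(f), holds(c), holds(d), marked(c,c), marked(c,d), marked(c,f), marked(d,c), marked(d,f), marked(f,c)}
optimal plan length = 2; 2 > 1

No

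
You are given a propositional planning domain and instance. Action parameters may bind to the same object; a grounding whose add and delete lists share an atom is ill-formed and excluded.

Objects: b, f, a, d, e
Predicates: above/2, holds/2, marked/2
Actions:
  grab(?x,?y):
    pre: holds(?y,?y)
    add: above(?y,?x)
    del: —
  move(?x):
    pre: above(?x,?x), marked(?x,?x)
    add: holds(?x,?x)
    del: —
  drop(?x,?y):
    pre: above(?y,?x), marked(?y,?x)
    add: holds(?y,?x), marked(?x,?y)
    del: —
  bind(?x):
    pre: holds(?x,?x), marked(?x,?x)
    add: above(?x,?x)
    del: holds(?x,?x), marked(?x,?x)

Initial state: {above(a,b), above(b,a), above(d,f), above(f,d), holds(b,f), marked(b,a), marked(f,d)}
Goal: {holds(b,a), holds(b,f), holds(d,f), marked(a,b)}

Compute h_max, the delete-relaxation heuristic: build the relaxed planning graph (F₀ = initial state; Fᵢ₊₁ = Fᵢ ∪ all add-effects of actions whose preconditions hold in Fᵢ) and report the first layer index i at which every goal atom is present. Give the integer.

F0 = init (7 atoms)
F1 = F0 ∪ {holds(b,a), holds(f,d), marked(a,b), marked(d,f)}  (11 atoms)
F2 = F1 ∪ {holds(a,b), holds(d,f)}  (13 atoms)
goal ⊆ F2  ⇒  h_max = 2

2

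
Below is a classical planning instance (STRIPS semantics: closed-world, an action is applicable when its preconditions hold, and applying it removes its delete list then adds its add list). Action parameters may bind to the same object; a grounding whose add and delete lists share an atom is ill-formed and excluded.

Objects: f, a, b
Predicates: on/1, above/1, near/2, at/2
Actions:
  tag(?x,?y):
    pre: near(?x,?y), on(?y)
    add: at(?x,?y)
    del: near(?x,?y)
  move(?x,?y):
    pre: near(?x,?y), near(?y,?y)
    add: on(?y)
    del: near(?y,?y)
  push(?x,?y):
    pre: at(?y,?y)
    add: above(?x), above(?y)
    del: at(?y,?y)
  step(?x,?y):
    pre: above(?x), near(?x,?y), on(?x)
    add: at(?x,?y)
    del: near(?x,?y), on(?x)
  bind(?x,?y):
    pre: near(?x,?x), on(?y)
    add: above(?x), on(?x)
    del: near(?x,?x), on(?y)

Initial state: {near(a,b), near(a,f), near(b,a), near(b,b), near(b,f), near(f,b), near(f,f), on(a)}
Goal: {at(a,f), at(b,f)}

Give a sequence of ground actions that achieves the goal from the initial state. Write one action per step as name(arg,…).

1. move(f,f)  →  {near(a,b), near(a,f), near(b,a), near(b,b), near(b,f), near(f,b), on(a), on(f)}
2. tag(a,f)  →  {at(a,f), near(a,b), near(b,a), near(b,b), near(b,f), near(f,b), on(a), on(f)}
3. tag(b,f)  →  {at(a,f), at(b,f), near(a,b), near(b,a), near(b,b), near(f,b), on(a), on(f)}

move(f,f); tag(a,f); tag(b,f)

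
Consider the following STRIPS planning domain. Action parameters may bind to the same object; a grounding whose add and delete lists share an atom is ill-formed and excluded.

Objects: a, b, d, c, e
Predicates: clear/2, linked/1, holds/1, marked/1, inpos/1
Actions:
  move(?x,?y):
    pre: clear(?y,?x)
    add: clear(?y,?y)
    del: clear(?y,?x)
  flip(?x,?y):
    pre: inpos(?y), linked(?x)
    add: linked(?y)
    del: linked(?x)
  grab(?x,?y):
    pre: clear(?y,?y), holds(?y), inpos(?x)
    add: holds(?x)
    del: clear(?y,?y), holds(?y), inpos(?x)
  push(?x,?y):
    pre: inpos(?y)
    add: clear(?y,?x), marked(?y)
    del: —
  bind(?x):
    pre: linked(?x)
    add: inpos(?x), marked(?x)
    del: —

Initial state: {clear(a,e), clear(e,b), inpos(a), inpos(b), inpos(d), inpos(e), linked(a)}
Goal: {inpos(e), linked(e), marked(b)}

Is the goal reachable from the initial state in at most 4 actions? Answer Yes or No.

Yes

1. flip(a,e)  →  {clear(a,e), clear(e,b), inpos(a), inpos(b), inpos(d), inpos(e), linked(e)}
2. push(a,b)  →  {clear(a,e), clear(b,a), clear(e,b), inpos(a), inpos(b), inpos(d), inpos(e), linked(e), marked(b)}
optimal plan length = 2; 2 ≤ 4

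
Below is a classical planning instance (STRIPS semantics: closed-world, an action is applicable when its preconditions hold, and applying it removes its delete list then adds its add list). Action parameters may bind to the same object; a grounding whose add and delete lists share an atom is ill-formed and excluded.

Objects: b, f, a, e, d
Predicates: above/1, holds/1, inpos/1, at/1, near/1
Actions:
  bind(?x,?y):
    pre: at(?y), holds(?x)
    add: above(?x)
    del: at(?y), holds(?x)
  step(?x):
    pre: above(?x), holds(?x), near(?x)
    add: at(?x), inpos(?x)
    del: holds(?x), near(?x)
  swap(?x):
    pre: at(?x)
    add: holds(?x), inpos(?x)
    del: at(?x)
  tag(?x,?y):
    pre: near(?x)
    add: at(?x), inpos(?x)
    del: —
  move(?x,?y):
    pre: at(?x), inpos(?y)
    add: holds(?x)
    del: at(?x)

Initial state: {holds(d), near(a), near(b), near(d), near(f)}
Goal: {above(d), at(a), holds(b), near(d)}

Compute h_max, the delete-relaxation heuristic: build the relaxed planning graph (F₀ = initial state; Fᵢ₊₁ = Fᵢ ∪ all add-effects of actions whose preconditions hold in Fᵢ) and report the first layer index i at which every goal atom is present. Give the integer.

F0 = init (5 atoms)
F1 = F0 ∪ {at(a), at(b), at(d), at(f), inpos(a), inpos(b), inpos(d), inpos(f)}  (13 atoms)
F2 = F1 ∪ {above(d), holds(a), holds(b), holds(f)}  (17 atoms)
goal ⊆ F2  ⇒  h_max = 2

2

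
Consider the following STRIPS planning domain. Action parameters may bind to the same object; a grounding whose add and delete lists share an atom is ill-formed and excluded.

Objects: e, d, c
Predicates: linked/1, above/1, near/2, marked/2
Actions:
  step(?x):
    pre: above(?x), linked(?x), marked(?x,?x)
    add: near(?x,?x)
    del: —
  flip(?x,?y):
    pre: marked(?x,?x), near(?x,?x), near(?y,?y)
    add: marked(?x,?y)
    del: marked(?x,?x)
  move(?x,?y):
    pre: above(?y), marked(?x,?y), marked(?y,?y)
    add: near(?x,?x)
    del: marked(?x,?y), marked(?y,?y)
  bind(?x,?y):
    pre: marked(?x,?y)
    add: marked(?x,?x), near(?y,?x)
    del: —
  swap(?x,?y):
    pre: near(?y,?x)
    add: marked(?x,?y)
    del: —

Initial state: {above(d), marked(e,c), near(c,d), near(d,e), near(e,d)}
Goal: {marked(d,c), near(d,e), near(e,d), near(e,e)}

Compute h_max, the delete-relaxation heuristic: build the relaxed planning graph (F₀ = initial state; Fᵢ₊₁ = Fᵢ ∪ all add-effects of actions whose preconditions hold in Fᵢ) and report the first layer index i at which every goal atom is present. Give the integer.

F0 = init (5 atoms)
F1 = F0 ∪ {marked(d,c), marked(d,e), marked(e,d), marked(e,e), near(c,e)}  (10 atoms)
F2 = F1 ∪ {marked(d,d), near(e,e)}  (12 atoms)
goal ⊆ F2  ⇒  h_max = 2

2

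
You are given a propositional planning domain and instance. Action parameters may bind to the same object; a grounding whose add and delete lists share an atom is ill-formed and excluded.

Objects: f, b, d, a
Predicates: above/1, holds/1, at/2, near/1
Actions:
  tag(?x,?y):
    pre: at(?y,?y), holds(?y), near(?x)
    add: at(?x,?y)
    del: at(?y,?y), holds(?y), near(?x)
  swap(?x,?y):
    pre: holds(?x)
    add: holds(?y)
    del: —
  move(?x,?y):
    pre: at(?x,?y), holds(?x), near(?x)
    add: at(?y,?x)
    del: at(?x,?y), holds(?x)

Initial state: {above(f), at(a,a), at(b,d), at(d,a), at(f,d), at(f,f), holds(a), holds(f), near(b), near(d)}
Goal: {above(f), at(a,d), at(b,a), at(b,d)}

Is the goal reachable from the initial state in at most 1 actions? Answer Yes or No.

1. tag(b,a)  →  {above(f), at(b,a), at(b,d), at(d,a), at(f,d), at(f,f), holds(f), near(d)}
2. swap(f,d)  →  {above(f), at(b,a), at(b,d), at(d,a), at(f,d), at(f,f), holds(d), holds(f), near(d)}
3. move(d,a)  →  {above(f), at(a,d), at(b,a), at(b,d), at(f,d), at(f,f), holds(f), near(d)}
optimal plan length = 3; 3 > 1

No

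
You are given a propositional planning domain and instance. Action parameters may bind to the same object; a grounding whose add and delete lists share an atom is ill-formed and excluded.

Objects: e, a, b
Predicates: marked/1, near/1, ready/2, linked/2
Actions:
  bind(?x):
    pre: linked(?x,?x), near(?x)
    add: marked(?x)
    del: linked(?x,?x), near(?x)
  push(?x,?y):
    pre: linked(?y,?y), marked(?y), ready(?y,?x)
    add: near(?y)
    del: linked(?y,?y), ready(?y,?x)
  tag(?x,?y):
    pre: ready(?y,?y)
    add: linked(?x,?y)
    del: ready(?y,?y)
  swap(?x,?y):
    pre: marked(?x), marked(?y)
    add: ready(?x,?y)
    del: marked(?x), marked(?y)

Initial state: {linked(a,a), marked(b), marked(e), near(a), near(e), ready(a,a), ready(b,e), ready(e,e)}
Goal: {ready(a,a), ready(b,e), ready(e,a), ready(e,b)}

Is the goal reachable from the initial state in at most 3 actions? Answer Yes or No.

No

1. bind(a)  →  {marked(a), marked(b), marked(e), near(e), ready(a,a), ready(b,e), ready(e,e)}
2. tag(e,e)  →  {linked(e,e), marked(a), marked(b), marked(e), near(e), ready(a,a), ready(b,e)}
3. swap(e,a)  →  {linked(e,e), marked(b), near(e), ready(a,a), ready(b,e), ready(e,a)}
4. bind(e)  →  {marked(b), marked(e), ready(a,a), ready(b,e), ready(e,a)}
5. swap(e,b)  →  {ready(a,a), ready(b,e), ready(e,a), ready(e,b)}
optimal plan length = 5; 5 > 3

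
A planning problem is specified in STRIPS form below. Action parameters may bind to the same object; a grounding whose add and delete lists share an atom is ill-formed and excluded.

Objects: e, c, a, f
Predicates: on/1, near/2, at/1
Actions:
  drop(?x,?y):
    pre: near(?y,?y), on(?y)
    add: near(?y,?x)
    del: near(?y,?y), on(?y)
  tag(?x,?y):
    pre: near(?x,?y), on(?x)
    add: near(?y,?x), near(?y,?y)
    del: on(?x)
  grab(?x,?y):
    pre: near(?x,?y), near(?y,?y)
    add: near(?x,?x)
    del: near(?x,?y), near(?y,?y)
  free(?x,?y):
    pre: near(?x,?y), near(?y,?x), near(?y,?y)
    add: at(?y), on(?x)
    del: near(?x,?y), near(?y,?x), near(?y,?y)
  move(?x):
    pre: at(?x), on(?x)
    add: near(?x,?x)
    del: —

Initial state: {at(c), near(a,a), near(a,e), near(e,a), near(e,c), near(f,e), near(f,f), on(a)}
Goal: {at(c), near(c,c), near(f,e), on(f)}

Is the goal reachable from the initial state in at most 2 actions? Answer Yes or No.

No

1. free(e,a)  →  {at(a), at(c), near(e,c), near(f,e), near(f,f), on(a), on(e)}
2. tag(e,c)  →  {at(a), at(c), near(c,c), near(c,e), near(e,c), near(f,e), near(f,f), on(a)}
3. free(f,f)  →  {at(a), at(c), at(f), near(c,c), near(c,e), near(e,c), near(f,e), on(a), on(f)}
optimal plan length = 3; 3 > 2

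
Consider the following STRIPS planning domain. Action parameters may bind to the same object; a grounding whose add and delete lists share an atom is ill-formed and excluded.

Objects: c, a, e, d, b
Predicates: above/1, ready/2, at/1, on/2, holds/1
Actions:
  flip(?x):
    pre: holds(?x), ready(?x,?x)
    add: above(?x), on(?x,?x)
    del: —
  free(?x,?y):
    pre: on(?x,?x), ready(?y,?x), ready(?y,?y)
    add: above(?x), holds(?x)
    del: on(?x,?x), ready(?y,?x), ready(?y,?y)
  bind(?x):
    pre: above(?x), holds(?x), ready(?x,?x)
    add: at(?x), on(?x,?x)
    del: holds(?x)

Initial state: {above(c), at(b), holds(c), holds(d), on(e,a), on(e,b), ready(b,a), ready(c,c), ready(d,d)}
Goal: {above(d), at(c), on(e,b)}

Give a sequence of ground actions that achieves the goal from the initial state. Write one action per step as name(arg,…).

1. flip(d)  →  {above(c), above(d), at(b), holds(c), holds(d), on(d,d), on(e,a), on(e,b), ready(b,a), ready(c,c), ready(d,d)}
2. bind(c)  →  {above(c), above(d), at(b), at(c), holds(d), on(c,c), on(d,d), on(e,a), on(e,b), ready(b,a), ready(c,c), ready(d,d)}

flip(d); bind(c)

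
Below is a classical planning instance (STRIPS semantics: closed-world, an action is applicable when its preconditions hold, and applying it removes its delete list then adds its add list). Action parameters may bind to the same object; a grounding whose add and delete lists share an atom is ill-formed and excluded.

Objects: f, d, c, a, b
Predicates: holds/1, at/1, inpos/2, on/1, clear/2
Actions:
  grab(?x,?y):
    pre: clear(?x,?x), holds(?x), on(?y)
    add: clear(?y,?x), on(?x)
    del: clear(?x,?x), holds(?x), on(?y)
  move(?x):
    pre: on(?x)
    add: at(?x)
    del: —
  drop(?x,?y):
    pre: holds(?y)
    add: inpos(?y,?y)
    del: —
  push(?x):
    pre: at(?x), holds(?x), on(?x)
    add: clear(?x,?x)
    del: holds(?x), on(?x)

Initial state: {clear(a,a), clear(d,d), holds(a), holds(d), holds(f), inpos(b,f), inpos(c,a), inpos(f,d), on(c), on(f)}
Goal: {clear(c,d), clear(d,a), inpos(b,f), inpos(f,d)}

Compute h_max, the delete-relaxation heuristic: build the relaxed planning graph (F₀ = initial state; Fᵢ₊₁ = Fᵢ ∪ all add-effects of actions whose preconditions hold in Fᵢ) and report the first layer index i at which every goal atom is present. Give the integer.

2

F0 = init (10 atoms)
F1 = F0 ∪ {at(c), at(f), clear(c,a), clear(c,d), clear(f,a), clear(f,d), inpos(a,a), inpos(d,d), inpos(f,f), on(a), on(d)}  (21 atoms)
F2 = F1 ∪ {at(a), at(d), clear(a,d), clear(d,a), clear(f,f)}  (26 atoms)
goal ⊆ F2  ⇒  h_max = 2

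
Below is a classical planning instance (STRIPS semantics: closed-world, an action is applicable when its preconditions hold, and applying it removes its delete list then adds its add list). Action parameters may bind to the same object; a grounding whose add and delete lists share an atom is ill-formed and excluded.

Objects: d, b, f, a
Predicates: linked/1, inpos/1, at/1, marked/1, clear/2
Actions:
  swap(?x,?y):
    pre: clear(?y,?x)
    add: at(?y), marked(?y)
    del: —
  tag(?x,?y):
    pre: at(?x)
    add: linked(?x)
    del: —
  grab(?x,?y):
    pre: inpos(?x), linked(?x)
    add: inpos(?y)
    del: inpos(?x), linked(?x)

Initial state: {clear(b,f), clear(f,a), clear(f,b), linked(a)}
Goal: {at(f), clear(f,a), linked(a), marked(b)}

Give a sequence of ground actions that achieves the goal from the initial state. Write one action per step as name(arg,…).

swap(b,f); swap(f,b)

1. swap(b,f)  →  {at(f), clear(b,f), clear(f,a), clear(f,b), linked(a), marked(f)}
2. swap(f,b)  →  {at(b), at(f), clear(b,f), clear(f,a), clear(f,b), linked(a), marked(b), marked(f)}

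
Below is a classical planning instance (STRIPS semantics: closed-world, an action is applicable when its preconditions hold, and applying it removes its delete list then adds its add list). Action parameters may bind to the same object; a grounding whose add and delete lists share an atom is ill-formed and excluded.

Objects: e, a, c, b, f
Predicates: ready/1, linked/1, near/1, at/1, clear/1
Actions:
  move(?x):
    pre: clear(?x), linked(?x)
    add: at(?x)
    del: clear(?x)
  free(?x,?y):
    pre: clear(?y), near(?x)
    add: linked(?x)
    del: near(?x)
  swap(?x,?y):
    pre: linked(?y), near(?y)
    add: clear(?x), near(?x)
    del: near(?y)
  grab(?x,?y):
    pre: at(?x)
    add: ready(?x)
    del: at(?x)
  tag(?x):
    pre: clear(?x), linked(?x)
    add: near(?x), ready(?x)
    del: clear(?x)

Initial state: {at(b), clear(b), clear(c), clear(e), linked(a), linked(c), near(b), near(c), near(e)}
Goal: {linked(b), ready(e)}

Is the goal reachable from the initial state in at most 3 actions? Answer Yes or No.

Yes

1. free(e,e)  →  {at(b), clear(b), clear(c), clear(e), linked(a), linked(c), linked(e), near(b), near(c)}
2. free(b,e)  →  {at(b), clear(b), clear(c), clear(e), linked(a), linked(b), linked(c), linked(e), near(c)}
3. tag(e)  →  {at(b), clear(b), clear(c), linked(a), linked(b), linked(c), linked(e), near(c), near(e), ready(e)}
optimal plan length = 3; 3 ≤ 3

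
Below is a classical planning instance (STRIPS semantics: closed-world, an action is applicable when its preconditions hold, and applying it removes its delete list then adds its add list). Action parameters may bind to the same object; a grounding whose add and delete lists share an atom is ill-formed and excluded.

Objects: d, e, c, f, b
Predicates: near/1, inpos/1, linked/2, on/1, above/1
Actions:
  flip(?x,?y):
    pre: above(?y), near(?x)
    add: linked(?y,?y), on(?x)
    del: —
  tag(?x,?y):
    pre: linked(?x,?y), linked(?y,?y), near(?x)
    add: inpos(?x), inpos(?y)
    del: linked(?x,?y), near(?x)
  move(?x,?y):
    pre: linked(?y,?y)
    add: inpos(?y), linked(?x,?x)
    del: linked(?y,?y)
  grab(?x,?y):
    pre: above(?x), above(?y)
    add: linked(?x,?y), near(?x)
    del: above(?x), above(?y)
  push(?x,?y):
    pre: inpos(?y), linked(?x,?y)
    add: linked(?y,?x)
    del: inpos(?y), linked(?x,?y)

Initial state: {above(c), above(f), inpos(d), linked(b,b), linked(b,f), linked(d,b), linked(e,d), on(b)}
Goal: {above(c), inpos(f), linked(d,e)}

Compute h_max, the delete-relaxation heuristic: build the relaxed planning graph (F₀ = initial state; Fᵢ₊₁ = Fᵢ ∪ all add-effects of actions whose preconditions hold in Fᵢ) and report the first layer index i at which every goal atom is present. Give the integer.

2

F0 = init (8 atoms)
F1 = F0 ∪ {inpos(b), linked(c,c), linked(c,f), linked(d,d), linked(d,e), linked(e,e), linked(f,c), linked(f,f), near(c), near(f)}  (18 atoms)
F2 = F1 ∪ {inpos(c), inpos(e), inpos(f), linked(b,d), on(c), on(f)}  (24 atoms)
goal ⊆ F2  ⇒  h_max = 2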